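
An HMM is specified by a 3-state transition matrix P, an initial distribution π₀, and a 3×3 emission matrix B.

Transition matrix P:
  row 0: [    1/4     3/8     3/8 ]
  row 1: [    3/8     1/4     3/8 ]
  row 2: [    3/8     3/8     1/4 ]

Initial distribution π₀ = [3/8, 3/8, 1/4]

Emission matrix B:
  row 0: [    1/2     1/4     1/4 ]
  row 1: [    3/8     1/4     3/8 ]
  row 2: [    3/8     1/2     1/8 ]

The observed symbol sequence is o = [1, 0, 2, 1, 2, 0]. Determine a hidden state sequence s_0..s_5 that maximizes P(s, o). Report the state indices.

t=0: δ = [9.375e-02, 9.375e-02, 1.250e-01]  (obs o_0=1)
t=1: δ = [2.344e-02, 1.758e-02, 1.318e-02]  ψ = [2, 2, 0]  (obs o_1=0)
t=2: δ = [1.648e-03, 3.296e-03, 1.099e-03]  ψ = [1, 0, 0]  (obs o_2=2)
t=3: δ = [3.090e-04, 2.060e-04, 6.180e-04]  ψ = [1, 1, 1]  (obs o_3=1)
t=4: δ = [5.794e-05, 8.690e-05, 1.931e-05]  ψ = [2, 2, 2]  (obs o_4=2)
t=5: δ = [1.629e-05, 8.147e-06, 1.222e-05]  ψ = [1, 0, 1]  (obs o_5=0)
backtrack: best end state = 0; path = [2, 0, 1, 2, 1, 0]

path = [2, 0, 1, 2, 1, 0]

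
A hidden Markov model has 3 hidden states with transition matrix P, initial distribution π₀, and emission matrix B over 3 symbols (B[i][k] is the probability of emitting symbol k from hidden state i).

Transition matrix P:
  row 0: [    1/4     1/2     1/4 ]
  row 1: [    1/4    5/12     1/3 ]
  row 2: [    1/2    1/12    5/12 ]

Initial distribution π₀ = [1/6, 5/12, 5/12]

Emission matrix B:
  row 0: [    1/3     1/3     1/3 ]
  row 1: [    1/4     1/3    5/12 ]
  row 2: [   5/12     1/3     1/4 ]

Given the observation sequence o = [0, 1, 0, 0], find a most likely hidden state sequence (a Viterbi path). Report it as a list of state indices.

t=0: δ = [5.556e-02, 1.042e-01, 1.736e-01]  (obs o_0=0)
t=1: δ = [2.894e-02, 1.447e-02, 2.411e-02]  ψ = [2, 1, 2]  (obs o_1=1)
t=2: δ = [4.019e-03, 3.617e-03, 4.186e-03]  ψ = [2, 0, 2]  (obs o_2=0)
t=3: δ = [6.977e-04, 5.023e-04, 7.268e-04]  ψ = [2, 0, 2]  (obs o_3=0)
backtrack: best end state = 2; path = [2, 2, 2, 2]

path = [2, 2, 2, 2]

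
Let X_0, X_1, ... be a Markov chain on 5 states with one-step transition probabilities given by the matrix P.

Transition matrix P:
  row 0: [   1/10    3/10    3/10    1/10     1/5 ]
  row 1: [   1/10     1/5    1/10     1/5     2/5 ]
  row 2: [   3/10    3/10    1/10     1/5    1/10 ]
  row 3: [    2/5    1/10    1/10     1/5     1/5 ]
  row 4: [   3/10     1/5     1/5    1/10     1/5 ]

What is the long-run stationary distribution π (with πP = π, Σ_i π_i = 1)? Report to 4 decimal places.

Balance equations π_j = Σ_i π_i·P[i][j]:
  π_0 = 1/10·π_0 + 1/10·π_1 + 3/10·π_2 + 2/5·π_3 + 3/10·π_4
  π_1 = 3/10·π_0 + 1/5·π_1 + 3/10·π_2 + 1/10·π_3 + 1/5·π_4
  π_2 = 3/10·π_0 + 1/10·π_1 + 1/10·π_2 + 1/10·π_3 + 1/5·π_4
  π_3 = 1/10·π_0 + 1/5·π_1 + 1/5·π_2 + 1/5·π_3 + 1/10·π_4
  normalize: π_0 + π_1 + π_2 + π_3 + π_4 = 1
Solving the linear system gives exactly π = [187/829, 928/4145, 696/4145, 641/4145, 189/829].

π = [0.2256, 0.2239, 0.1679, 0.1546, 0.2280]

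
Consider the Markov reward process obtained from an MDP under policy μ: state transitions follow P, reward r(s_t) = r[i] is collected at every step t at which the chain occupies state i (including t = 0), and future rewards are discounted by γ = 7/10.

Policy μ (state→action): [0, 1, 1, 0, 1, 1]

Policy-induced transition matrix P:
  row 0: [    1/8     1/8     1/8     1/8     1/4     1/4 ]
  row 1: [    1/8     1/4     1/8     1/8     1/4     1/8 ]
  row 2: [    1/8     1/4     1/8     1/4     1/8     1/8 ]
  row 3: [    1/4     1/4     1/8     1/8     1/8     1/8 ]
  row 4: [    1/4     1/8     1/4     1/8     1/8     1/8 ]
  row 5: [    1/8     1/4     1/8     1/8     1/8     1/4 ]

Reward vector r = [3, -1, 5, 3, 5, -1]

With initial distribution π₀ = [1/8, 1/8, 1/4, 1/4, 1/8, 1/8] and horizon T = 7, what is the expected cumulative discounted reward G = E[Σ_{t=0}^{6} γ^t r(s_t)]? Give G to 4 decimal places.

G = 7.1214

t=0: π = [0.1250, 0.1250, 0.2500, 0.2500, 0.1250, 0.1250], E[r] = 2.7500, γ^t·E[r] = 2.750000, running G = 2.750000
t=1: π = [0.1719, 0.2188, 0.1406, 0.1563, 0.1563, 0.1563], E[r] = 2.0938, γ^t·E[r] = 1.465625, running G = 4.215625
t=2: π = [0.1641, 0.2090, 0.1445, 0.1426, 0.1738, 0.1660], E[r] = 2.1367, γ^t·E[r] = 1.046992, running G = 5.262617
t=3: π = [0.1646, 0.2078, 0.1467, 0.1431, 0.1716, 0.1663], E[r] = 2.1406, γ^t·E[r] = 0.734234, running G = 5.996852
t=4: π = [0.1643, 0.2080, 0.1465, 0.1433, 0.1715, 0.1664], E[r] = 2.1387, γ^t·E[r] = 0.513495, running G = 6.510347
t=5: π = [0.1644, 0.2080, 0.1464, 0.1433, 0.1715, 0.1663], E[r] = 2.1386, γ^t·E[r] = 0.359427, running G = 6.869774
t=6: π = [0.1644, 0.2080, 0.1464, 0.1433, 0.1715, 0.1663], E[r] = 2.1386, γ^t·E[r] = 0.251602, running G = 7.121376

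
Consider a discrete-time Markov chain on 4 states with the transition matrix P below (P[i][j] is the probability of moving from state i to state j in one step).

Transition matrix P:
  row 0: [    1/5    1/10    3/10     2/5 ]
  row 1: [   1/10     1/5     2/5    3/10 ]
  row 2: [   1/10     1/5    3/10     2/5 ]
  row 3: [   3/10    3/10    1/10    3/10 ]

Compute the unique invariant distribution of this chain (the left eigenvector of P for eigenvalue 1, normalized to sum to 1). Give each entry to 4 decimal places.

π = [0.1876, 0.2156, 0.2528, 0.3440]

Balance equations π_j = Σ_i π_i·P[i][j]:
  π_0 = 1/5·π_0 + 1/10·π_1 + 1/10·π_2 + 3/10·π_3
  π_1 = 1/10·π_0 + 1/5·π_1 + 1/5·π_2 + 3/10·π_3
  π_2 = 3/10·π_0 + 2/5·π_1 + 3/10·π_2 + 1/10·π_3
  normalize: π_0 + π_1 + π_2 + π_3 = 1
Solving the linear system gives exactly π = [187/997, 215/997, 252/997, 343/997].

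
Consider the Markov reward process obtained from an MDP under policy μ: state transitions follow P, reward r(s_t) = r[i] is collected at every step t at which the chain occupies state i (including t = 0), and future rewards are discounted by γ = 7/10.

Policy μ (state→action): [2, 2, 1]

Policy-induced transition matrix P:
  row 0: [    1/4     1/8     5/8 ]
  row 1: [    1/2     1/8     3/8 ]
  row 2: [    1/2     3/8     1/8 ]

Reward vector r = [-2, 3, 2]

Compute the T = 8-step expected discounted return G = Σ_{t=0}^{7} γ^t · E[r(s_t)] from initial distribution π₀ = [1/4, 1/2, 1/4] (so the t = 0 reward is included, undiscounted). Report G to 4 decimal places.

G = 2.7155

t=0: π = [0.2500, 0.5000, 0.2500], E[r] = 1.5000, γ^t·E[r] = 1.500000, running G = 1.500000
t=1: π = [0.4375, 0.1875, 0.3750], E[r] = 0.4375, γ^t·E[r] = 0.306250, running G = 1.806250
t=2: π = [0.3906, 0.2188, 0.3906], E[r] = 0.6563, γ^t·E[r] = 0.321563, running G = 2.127813
t=3: π = [0.4023, 0.2227, 0.3750], E[r] = 0.6133, γ^t·E[r] = 0.210355, running G = 2.338168
t=4: π = [0.3994, 0.2188, 0.3818], E[r] = 0.6211, γ^t·E[r] = 0.149125, running G = 2.487293
t=5: π = [0.4001, 0.2205, 0.3794], E[r] = 0.6199, γ^t·E[r] = 0.104182, running G = 2.591475
t=6: π = [0.4000, 0.2198, 0.3802], E[r] = 0.6200, γ^t·E[r] = 0.072942, running G = 2.664416
t=7: π = [0.4000, 0.2200, 0.3799], E[r] = 0.6200, γ^t·E[r] = 0.051061, running G = 2.715477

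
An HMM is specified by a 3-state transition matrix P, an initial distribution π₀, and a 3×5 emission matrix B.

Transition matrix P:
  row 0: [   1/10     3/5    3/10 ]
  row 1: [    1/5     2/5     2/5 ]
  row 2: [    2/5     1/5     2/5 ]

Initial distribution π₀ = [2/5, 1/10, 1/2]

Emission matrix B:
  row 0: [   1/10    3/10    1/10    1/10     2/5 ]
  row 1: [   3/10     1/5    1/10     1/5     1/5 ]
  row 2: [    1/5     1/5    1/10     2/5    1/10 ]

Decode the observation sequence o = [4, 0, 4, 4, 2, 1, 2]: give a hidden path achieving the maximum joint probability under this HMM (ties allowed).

t=0: δ = [1.600e-01, 2.000e-02, 5.000e-02]  (obs o_0=4)
t=1: δ = [2.000e-03, 2.880e-02, 9.600e-03]  ψ = [2, 0, 0]  (obs o_1=0)
t=2: δ = [2.304e-03, 2.304e-03, 1.152e-03]  ψ = [1, 1, 1]  (obs o_2=4)
t=3: δ = [1.843e-04, 2.765e-04, 9.216e-05]  ψ = [1, 0, 1]  (obs o_3=4)
t=4: δ = [5.530e-06, 1.106e-05, 1.106e-05]  ψ = [1, 0, 1]  (obs o_4=2)
t=5: δ = [1.327e-06, 8.847e-07, 8.847e-07]  ψ = [2, 1, 1]  (obs o_5=1)
t=6: δ = [3.539e-08, 7.963e-08, 3.981e-08]  ψ = [2, 0, 0]  (obs o_6=2)
backtrack: best end state = 1; path = [0, 1, 0, 1, 2, 0, 1]

path = [0, 1, 0, 1, 2, 0, 1]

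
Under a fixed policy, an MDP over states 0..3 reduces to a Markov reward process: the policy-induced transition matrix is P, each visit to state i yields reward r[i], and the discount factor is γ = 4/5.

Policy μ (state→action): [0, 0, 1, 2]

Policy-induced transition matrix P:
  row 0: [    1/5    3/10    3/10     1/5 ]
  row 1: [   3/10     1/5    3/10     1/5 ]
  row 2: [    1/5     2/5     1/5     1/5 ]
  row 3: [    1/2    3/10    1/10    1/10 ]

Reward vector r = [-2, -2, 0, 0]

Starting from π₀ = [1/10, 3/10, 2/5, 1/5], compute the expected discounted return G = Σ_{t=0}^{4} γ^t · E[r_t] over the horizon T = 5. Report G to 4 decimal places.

G = -3.5639

t=0: π = [0.1000, 0.3000, 0.4000, 0.2000], E[r] = -0.8000, γ^t·E[r] = -0.800000, running G = -0.800000
t=1: π = [0.2900, 0.3100, 0.2200, 0.1800], E[r] = -1.2000, γ^t·E[r] = -0.960000, running G = -1.760000
t=2: π = [0.2850, 0.2910, 0.2420, 0.1820], E[r] = -1.1520, γ^t·E[r] = -0.737280, running G = -2.497280
t=3: π = [0.2837, 0.2951, 0.2394, 0.1818], E[r] = -1.1576, γ^t·E[r] = -0.592691, running G = -3.089971
t=4: π = [0.2841, 0.2944, 0.2397, 0.1818], E[r] = -1.1570, γ^t·E[r] = -0.473891, running G = -3.563862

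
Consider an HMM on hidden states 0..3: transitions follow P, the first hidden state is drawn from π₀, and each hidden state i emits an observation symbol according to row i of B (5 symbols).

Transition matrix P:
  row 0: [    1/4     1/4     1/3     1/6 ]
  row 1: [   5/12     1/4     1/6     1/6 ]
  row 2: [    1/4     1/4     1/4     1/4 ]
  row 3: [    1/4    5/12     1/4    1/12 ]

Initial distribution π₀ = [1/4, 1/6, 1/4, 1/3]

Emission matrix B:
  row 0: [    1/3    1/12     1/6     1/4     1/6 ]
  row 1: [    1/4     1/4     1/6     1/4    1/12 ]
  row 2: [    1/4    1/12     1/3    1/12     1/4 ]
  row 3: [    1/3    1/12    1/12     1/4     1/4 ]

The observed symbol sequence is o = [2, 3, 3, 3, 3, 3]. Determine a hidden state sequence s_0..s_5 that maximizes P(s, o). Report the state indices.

path = [2, 3, 1, 0, 1, 0]

t=0: δ = [4.167e-02, 2.778e-02, 8.333e-02, 2.778e-02]  (obs o_0=2)
t=1: δ = [5.208e-03, 5.208e-03, 1.736e-03, 5.208e-03]  ψ = [2, 2, 2, 2]  (obs o_1=3)
t=2: δ = [5.425e-04, 5.425e-04, 1.447e-04, 2.170e-04]  ψ = [1, 3, 0, 0]  (obs o_2=3)
t=3: δ = [5.651e-05, 3.391e-05, 1.507e-05, 2.261e-05]  ψ = [1, 0, 0, 0]  (obs o_3=3)
t=4: δ = [3.532e-06, 3.532e-06, 1.570e-06, 2.355e-06]  ψ = [0, 0, 0, 0]  (obs o_4=3)
t=5: δ = [3.679e-07, 2.453e-07, 9.811e-08, 1.472e-07]  ψ = [1, 3, 0, 0]  (obs o_5=3)
backtrack: best end state = 0; path = [2, 3, 1, 0, 1, 0]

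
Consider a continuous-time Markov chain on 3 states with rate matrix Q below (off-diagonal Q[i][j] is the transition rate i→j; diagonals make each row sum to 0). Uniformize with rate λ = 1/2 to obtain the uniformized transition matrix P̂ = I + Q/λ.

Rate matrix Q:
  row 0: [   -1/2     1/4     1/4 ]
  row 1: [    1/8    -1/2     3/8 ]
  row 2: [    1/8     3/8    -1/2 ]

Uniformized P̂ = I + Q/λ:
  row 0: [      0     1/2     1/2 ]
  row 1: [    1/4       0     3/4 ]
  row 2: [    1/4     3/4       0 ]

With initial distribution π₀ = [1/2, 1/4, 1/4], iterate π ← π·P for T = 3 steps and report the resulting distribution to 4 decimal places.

π = [0.1953, 0.4023, 0.4023]

t=0: π = [0.5000, 0.2500, 0.2500]
t=1: π = [0.1250, 0.4375, 0.4375]
t=2: π = [0.2188, 0.3906, 0.3906]
t=3: π = [0.1953, 0.4023, 0.4023]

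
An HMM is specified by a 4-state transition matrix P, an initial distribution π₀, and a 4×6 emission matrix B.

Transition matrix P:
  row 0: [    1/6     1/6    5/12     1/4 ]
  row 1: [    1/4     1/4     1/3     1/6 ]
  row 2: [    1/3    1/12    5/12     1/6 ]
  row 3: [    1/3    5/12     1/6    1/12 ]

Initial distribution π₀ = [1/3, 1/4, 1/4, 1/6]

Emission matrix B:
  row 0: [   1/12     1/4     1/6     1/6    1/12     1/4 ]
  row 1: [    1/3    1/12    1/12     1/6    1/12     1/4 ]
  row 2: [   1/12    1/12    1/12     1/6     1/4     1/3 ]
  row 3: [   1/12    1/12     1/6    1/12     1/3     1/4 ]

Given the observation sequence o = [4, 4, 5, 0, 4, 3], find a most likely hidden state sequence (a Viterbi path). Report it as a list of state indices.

path = [2, 2, 2, 2, 2, 2]

t=0: δ = [2.778e-02, 2.083e-02, 6.250e-02, 5.556e-02]  (obs o_0=4)
t=1: δ = [1.736e-03, 1.929e-03, 6.510e-03, 3.472e-03]  ψ = [2, 3, 2, 2]  (obs o_1=4)
t=2: δ = [5.425e-04, 3.617e-04, 9.042e-04, 2.713e-04]  ψ = [2, 3, 2, 2]  (obs o_2=5)
t=3: δ = [2.512e-05, 3.768e-05, 3.140e-05, 1.256e-05]  ψ = [2, 3, 2, 2]  (obs o_3=0)
t=4: δ = [8.721e-07, 7.849e-07, 3.270e-06, 2.093e-06]  ψ = [2, 1, 2, 0]  (obs o_4=4)
t=5: δ = [1.817e-07, 1.454e-07, 2.271e-07, 4.542e-08]  ψ = [2, 3, 2, 2]  (obs o_5=3)
backtrack: best end state = 2; path = [2, 2, 2, 2, 2, 2]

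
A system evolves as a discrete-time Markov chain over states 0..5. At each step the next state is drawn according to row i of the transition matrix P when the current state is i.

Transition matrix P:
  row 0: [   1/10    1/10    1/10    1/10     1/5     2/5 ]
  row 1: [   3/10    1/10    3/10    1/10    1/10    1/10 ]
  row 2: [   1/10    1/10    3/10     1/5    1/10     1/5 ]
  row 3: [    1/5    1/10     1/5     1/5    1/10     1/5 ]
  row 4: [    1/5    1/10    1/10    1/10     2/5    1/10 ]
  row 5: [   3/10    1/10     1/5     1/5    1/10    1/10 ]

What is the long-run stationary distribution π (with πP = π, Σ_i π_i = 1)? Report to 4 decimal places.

π = [0.1908, 0.1000, 0.1932, 0.1539, 0.1701, 0.1920]

Balance equations π_j = Σ_i π_i·P[i][j]:
  π_0 = 1/10·π_0 + 3/10·π_1 + 1/10·π_2 + 1/5·π_3 + 1/5·π_4 + 3/10·π_5
  π_1 = 1/10·π_0 + 1/10·π_1 + 1/10·π_2 + 1/10·π_3 + 1/10·π_4 + 1/10·π_5
  π_2 = 1/10·π_0 + 3/10·π_1 + 3/10·π_2 + 1/5·π_3 + 1/10·π_4 + 1/5·π_5
  π_3 = 1/10·π_0 + 1/10·π_1 + 1/5·π_2 + 1/5·π_3 + 1/10·π_4 + 1/5·π_5
  π_4 = 1/5·π_0 + 1/10·π_1 + 1/10·π_2 + 1/10·π_3 + 2/5·π_4 + 1/10·π_5
  normalize: π_0 + π_1 + π_2 + π_3 + π_4 + π_5 = 1
Solving the linear system gives exactly π = [14153/74180, 1/10, 7167/37090, 11417/74180, 12619/74180, 14239/74180].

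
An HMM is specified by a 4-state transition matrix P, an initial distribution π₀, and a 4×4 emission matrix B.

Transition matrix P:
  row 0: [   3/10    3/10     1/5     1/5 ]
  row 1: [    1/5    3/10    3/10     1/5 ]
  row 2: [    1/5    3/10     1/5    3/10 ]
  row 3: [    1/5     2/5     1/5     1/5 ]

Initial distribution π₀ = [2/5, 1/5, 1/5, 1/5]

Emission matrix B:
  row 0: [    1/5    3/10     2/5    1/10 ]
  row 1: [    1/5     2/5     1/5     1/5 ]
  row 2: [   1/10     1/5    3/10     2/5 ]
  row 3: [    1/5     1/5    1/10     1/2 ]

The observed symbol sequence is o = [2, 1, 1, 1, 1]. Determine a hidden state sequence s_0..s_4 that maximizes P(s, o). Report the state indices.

path = [0, 1, 1, 1, 1]

t=0: δ = [1.600e-01, 4.000e-02, 6.000e-02, 2.000e-02]  (obs o_0=2)
t=1: δ = [1.440e-02, 1.920e-02, 6.400e-03, 6.400e-03]  ψ = [0, 0, 0, 0]  (obs o_1=1)
t=2: δ = [1.296e-03, 2.304e-03, 1.152e-03, 7.680e-04]  ψ = [0, 1, 1, 1]  (obs o_2=1)
t=3: δ = [1.382e-04, 2.765e-04, 1.382e-04, 9.216e-05]  ψ = [1, 1, 1, 1]  (obs o_3=1)
t=4: δ = [1.659e-05, 3.318e-05, 1.659e-05, 1.106e-05]  ψ = [1, 1, 1, 1]  (obs o_4=1)
backtrack: best end state = 1; path = [0, 1, 1, 1, 1]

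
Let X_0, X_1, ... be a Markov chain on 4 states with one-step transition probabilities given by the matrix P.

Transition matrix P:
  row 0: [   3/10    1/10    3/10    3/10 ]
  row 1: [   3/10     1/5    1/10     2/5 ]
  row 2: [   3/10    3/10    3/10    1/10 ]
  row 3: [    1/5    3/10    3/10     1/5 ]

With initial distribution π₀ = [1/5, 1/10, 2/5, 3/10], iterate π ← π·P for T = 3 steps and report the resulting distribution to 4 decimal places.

t=0: π = [0.2000, 0.1000, 0.4000, 0.3000]
t=1: π = [0.2700, 0.2500, 0.2800, 0.2000]
t=2: π = [0.2800, 0.2210, 0.2500, 0.2490]
t=3: π = [0.2751, 0.2219, 0.2558, 0.2472]

π = [0.2751, 0.2219, 0.2558, 0.2472]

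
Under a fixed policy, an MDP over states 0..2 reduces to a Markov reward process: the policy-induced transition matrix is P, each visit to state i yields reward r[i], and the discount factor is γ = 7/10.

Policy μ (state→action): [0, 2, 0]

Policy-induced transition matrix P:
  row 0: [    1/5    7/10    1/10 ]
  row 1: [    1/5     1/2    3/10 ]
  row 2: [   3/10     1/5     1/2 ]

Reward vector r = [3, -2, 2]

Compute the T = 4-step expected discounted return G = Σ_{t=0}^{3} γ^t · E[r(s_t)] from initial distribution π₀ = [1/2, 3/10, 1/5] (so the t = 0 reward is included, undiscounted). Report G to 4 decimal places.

G = 1.6493

t=0: π = [0.5000, 0.3000, 0.2000], E[r] = 1.3000, γ^t·E[r] = 1.300000, running G = 1.300000
t=1: π = [0.2200, 0.5400, 0.2400], E[r] = 0.0600, γ^t·E[r] = 0.042000, running G = 1.342000
t=2: π = [0.2240, 0.4720, 0.3040], E[r] = 0.3360, γ^t·E[r] = 0.164640, running G = 1.506640
t=3: π = [0.2304, 0.4536, 0.3160], E[r] = 0.4160, γ^t·E[r] = 0.142688, running G = 1.649328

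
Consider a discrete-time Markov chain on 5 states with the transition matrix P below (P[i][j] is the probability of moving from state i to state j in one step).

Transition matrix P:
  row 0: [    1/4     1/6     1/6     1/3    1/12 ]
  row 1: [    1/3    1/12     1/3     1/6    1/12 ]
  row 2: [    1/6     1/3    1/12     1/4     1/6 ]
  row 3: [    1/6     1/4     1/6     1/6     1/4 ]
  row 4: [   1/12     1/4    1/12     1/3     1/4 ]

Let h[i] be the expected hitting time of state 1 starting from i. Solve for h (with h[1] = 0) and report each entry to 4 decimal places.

First-step conditioning: h[1] = 0; for i ≠ 1, h[i] = 1 + Σ_k P[i][k]·h[k].
  h[0] = 1 + 1/4·h[0] + 1/6·h[2] + 1/3·h[3] + 1/12·h[4]
  h[2] = 1 + 1/6·h[0] + 1/12·h[2] + 1/4·h[3] + 1/6·h[4]
  h[3] = 1 + 1/6·h[0] + 1/6·h[2] + 1/6·h[3] + 1/4·h[4]
  h[4] = 1 + 1/12·h[0] + 1/12·h[2] + 1/3·h[3] + 1/4·h[4]
Solving the 4×4 linear system over states ≠ 1 gives exactly h = [7328/1665, 0, 1240/333, 6716/1665, 2236/555] (h[1] = 0 is the target).

h = [4.4012, 0.0000, 3.7237, 4.0336, 4.0288]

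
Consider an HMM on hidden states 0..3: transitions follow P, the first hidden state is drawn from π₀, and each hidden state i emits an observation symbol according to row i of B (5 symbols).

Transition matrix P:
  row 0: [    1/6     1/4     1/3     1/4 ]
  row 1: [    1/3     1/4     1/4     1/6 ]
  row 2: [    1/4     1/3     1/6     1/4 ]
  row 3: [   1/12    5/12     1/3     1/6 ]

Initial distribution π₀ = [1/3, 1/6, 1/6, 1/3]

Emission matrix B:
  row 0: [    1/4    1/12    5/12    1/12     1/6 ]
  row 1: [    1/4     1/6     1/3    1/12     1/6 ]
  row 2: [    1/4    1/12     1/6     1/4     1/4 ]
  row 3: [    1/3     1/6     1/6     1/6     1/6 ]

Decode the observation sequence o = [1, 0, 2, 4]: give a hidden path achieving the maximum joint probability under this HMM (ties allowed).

t=0: δ = [2.778e-02, 2.778e-02, 1.389e-02, 5.556e-02]  (obs o_0=1)
t=1: δ = [2.315e-03, 5.787e-03, 4.630e-03, 3.086e-03]  ψ = [1, 3, 3, 3]  (obs o_1=0)
t=2: δ = [8.038e-04, 5.144e-04, 2.411e-04, 1.929e-04]  ψ = [1, 2, 1, 2]  (obs o_2=2)
t=3: δ = [2.858e-05, 3.349e-05, 6.698e-05, 3.349e-05]  ψ = [1, 0, 0, 0]  (obs o_3=4)
backtrack: best end state = 2; path = [3, 1, 0, 2]

path = [3, 1, 0, 2]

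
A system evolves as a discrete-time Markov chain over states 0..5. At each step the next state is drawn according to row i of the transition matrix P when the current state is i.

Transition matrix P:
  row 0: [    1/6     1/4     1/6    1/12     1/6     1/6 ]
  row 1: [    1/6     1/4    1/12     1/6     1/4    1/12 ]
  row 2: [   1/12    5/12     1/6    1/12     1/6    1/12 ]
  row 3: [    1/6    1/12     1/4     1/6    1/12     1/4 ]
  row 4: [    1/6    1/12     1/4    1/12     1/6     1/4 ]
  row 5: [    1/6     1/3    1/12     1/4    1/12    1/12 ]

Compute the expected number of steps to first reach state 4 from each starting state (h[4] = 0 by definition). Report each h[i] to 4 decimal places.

First-step conditioning: h[4] = 0; for i ≠ 4, h[i] = 1 + Σ_k P[i][k]·h[k].
  h[0] = 1 + 1/6·h[0] + 1/4·h[1] + 1/6·h[2] + 1/12·h[3] + 1/6·h[5]
  h[1] = 1 + 1/6·h[0] + 1/4·h[1] + 1/12·h[2] + 1/6·h[3] + 1/12·h[5]
  h[2] = 1 + 1/12·h[0] + 5/12·h[1] + 1/6·h[2] + 1/12·h[3] + 1/12·h[5]
  h[3] = 1 + 1/6·h[0] + 1/12·h[1] + 1/4·h[2] + 1/6·h[3] + 1/4·h[5]
  h[5] = 1 + 1/6·h[0] + 1/3·h[1] + 1/12·h[2] + 1/4·h[3] + 1/12·h[5]
Solving the 5×5 linear system over states ≠ 4 gives exactly h = [31218/5177, 28728/5177, 30570/5177, 34704/5177, 0, 34014/5177] (h[4] = 0 is the target).

h = [6.0301, 5.5492, 5.9050, 6.7035, 0.0000, 6.5702]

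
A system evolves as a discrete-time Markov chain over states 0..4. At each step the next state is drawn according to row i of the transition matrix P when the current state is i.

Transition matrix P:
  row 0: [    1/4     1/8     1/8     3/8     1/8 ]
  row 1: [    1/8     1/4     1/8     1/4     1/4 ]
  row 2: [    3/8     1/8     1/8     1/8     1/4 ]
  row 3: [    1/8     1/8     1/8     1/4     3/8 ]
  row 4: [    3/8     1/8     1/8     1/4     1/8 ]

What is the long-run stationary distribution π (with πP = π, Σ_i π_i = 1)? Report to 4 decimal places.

Balance equations π_j = Σ_i π_i·P[i][j]:
  π_0 = 1/4·π_0 + 1/8·π_1 + 3/8·π_2 + 1/8·π_3 + 3/8·π_4
  π_1 = 1/8·π_0 + 1/4·π_1 + 1/8·π_2 + 1/8·π_3 + 1/8·π_4
  π_2 = 1/8·π_0 + 1/8·π_1 + 1/8·π_2 + 1/8·π_3 + 1/8·π_4
  π_3 = 3/8·π_0 + 1/4·π_1 + 1/8·π_2 + 1/4·π_3 + 1/4·π_4
  normalize: π_0 + π_1 + π_2 + π_3 + π_4 = 1
Solving the linear system gives exactly π = [503/2072, 1/7, 1/8, 1097/4144, 133/592].

π = [0.2428, 0.1429, 0.1250, 0.2647, 0.2247]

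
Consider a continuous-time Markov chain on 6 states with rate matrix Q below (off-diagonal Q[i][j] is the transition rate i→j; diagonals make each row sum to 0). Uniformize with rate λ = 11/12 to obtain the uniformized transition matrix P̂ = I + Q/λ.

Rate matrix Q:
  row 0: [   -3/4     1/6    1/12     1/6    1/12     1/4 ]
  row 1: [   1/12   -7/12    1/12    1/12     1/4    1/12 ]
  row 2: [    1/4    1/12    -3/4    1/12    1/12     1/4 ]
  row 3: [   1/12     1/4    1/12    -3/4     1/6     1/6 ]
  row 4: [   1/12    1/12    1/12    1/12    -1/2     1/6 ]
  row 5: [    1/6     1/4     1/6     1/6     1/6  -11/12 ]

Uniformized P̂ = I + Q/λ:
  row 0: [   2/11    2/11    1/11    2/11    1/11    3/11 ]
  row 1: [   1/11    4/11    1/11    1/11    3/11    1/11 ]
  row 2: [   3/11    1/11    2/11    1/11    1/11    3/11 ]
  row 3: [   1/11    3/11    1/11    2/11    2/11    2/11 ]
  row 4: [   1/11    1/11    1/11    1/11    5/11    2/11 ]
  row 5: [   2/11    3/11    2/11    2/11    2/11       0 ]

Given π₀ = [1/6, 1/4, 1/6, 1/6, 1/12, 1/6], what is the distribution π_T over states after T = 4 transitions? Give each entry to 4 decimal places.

π = [0.1388, 0.2148, 0.1157, 0.1296, 0.2443, 0.1568]

t=0: π = [0.1667, 0.2500, 0.1667, 0.1667, 0.0833, 0.1667]
t=1: π = [0.1515, 0.2348, 0.1212, 0.1364, 0.1970, 0.1591]
t=2: π = [0.1412, 0.2225, 0.1164, 0.1315, 0.2321, 0.1563]
t=3: π = [0.1391, 0.2168, 0.1157, 0.1299, 0.2419, 0.1566]
t=4: π = [0.1388, 0.2148, 0.1157, 0.1296, 0.2443, 0.1568]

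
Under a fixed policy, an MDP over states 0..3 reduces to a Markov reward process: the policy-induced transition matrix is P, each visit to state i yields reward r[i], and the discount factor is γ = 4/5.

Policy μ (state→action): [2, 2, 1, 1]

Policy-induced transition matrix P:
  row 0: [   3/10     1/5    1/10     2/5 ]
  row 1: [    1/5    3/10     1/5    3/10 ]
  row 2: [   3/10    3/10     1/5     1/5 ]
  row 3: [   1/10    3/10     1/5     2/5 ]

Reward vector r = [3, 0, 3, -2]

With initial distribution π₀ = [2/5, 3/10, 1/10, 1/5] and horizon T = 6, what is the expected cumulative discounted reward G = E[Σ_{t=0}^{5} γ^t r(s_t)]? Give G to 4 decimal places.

t=0: π = [0.4000, 0.3000, 0.1000, 0.2000], E[r] = 1.1000, γ^t·E[r] = 1.100000, running G = 1.100000
t=1: π = [0.2300, 0.2600, 0.1600, 0.3500], E[r] = 0.4700, γ^t·E[r] = 0.376000, running G = 1.476000
t=2: π = [0.2040, 0.2770, 0.1770, 0.3420], E[r] = 0.4590, γ^t·E[r] = 0.293760, running G = 1.769760
t=3: π = [0.2039, 0.2796, 0.1796, 0.3369], E[r] = 0.4767, γ^t·E[r] = 0.244070, running G = 2.013830
t=4: π = [0.2047, 0.2796, 0.1796, 0.3361], E[r] = 0.4806, γ^t·E[r] = 0.196841, running G = 2.210672
t=5: π = [0.2048, 0.2795, 0.1795, 0.3361], E[r] = 0.4808, γ^t·E[r] = 0.157553, running G = 2.368225

G = 2.3682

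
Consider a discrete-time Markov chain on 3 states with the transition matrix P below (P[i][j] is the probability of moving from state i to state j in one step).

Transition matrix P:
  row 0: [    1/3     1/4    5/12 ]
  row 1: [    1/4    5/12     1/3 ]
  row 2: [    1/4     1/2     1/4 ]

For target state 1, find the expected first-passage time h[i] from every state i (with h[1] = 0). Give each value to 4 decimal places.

First-step conditioning: h[1] = 0; for i ≠ 1, h[i] = 1 + Σ_k P[i][k]·h[k].
  h[0] = 1 + 1/3·h[0] + 5/12·h[2]
  h[2] = 1 + 1/4·h[0] + 1/4·h[2]
Solving the 2×2 linear system over states ≠ 1 gives exactly h = [56/19, 0, 44/19] (h[1] = 0 is the target).

h = [2.9474, 0.0000, 2.3158]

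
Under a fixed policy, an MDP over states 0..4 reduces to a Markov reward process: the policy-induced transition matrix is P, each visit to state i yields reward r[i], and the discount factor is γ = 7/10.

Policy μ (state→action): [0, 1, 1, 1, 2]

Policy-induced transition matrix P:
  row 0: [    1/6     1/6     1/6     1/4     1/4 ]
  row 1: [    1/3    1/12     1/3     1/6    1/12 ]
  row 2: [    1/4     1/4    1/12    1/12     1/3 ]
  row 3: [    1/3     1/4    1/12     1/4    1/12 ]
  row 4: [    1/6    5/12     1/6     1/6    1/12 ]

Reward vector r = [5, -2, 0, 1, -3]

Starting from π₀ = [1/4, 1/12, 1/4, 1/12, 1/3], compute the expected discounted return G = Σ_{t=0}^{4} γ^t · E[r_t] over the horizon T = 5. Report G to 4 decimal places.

G = 0.8181

t=0: π = [0.2500, 0.0833, 0.2500, 0.0833, 0.3333], E[r] = 0.1667, γ^t·E[r] = 0.166667, running G = 0.166667
t=1: π = [0.2153, 0.2708, 0.1528, 0.1736, 0.1875], E[r] = 0.1458, γ^t·E[r] = 0.102083, running G = 0.268750
t=2: π = [0.2535, 0.2182, 0.1846, 0.1863, 0.1574], E[r] = 0.5451, γ^t·E[r] = 0.267118, running G = 0.535868
t=3: π = [0.2495, 0.2188, 0.1721, 0.1879, 0.1717], E[r] = 0.4826, γ^t·E[r] = 0.165529, running G = 0.701397
t=4: π = [0.2488, 0.2214, 0.1731, 0.1888, 0.1679], E[r] = 0.4862, γ^t·E[r] = 0.116726, running G = 0.818123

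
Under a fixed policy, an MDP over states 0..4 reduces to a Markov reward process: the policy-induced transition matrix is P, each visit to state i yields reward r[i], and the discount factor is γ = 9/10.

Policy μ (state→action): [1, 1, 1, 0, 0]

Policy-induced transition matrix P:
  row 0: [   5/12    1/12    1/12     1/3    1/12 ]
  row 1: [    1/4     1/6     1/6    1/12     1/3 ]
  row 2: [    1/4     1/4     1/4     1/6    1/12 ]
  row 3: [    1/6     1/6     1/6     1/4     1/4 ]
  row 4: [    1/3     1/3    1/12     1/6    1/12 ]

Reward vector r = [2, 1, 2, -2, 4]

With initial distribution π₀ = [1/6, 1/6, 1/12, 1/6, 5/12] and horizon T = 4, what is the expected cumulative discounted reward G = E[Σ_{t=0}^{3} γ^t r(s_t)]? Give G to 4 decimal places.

G = 5.1577

t=0: π = [0.1667, 0.1667, 0.0833, 0.1667, 0.4167], E[r] = 2.0000, γ^t·E[r] = 2.000000, running G = 2.000000
t=1: π = [0.2986, 0.2292, 0.1250, 0.1944, 0.1528], E[r] = 1.2986, γ^t·E[r] = 1.168750, running G = 3.168750
t=2: π = [0.2963, 0.1777, 0.1395, 0.2135, 0.1730], E[r] = 1.3142, γ^t·E[r] = 1.064531, running G = 4.233281
t=3: π = [0.2960, 0.1824, 0.1392, 0.2190, 0.1633], E[r] = 1.2681, γ^t·E[r] = 0.924434, running G = 5.157715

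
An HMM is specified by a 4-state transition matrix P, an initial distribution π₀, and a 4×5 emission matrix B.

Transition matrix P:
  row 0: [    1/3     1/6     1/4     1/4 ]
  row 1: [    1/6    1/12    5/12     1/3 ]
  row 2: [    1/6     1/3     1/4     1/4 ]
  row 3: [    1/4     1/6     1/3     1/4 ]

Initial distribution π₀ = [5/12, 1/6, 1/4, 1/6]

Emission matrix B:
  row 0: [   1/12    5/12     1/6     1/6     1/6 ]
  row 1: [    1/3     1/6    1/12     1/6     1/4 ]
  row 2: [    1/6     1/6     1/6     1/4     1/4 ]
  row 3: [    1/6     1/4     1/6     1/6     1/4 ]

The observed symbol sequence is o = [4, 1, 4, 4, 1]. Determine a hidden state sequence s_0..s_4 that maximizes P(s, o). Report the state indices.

path = [0, 0, 2, 1, 3]

t=0: δ = [6.944e-02, 4.167e-02, 6.250e-02, 4.167e-02]  (obs o_0=4)
t=1: δ = [9.645e-03, 3.472e-03, 2.894e-03, 4.340e-03]  ψ = [0, 2, 0, 0]  (obs o_1=1)
t=2: δ = [5.358e-04, 4.019e-04, 6.028e-04, 6.028e-04]  ψ = [0, 0, 0, 0]  (obs o_2=4)
t=3: δ = [2.977e-05, 5.023e-05, 5.023e-05, 3.768e-05]  ψ = [0, 2, 3, 2]  (obs o_3=4)
t=4: δ = [4.135e-06, 2.791e-06, 3.489e-06, 4.186e-06]  ψ = [0, 2, 1, 1]  (obs o_4=1)
backtrack: best end state = 3; path = [0, 0, 2, 1, 3]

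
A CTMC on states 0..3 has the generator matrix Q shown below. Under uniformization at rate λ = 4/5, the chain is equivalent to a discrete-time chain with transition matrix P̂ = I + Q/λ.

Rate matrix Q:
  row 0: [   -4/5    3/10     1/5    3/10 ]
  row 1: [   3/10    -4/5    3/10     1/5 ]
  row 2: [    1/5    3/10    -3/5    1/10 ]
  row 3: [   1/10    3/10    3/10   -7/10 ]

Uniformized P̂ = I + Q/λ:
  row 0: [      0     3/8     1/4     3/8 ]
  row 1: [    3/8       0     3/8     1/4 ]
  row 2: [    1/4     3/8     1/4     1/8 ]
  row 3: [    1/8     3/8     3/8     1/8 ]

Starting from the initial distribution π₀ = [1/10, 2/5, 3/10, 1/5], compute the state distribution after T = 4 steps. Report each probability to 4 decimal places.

π = [0.2042, 0.2752, 0.3094, 0.2112]

t=0: π = [0.1000, 0.4000, 0.3000, 0.2000]
t=1: π = [0.2500, 0.2250, 0.3250, 0.2000]
t=2: π = [0.1906, 0.2906, 0.3031, 0.2156]
t=3: π = [0.2117, 0.2660, 0.3133, 0.2090]
t=4: π = [0.2042, 0.2752, 0.3094, 0.2112]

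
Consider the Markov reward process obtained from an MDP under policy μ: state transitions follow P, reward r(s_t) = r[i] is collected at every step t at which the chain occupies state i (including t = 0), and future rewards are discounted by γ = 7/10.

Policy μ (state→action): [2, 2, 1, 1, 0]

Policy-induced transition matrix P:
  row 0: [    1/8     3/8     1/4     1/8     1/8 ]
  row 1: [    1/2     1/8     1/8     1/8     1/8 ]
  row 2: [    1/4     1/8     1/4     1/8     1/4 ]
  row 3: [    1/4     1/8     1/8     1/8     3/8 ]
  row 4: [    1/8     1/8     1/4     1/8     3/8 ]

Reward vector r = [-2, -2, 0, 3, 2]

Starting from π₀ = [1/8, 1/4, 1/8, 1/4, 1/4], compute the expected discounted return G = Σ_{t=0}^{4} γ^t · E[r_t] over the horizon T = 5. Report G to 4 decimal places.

G = 0.5769

t=0: π = [0.1250, 0.2500, 0.1250, 0.2500, 0.2500], E[r] = 0.5000, γ^t·E[r] = 0.500000, running G = 0.500000
t=1: π = [0.2656, 0.1563, 0.1875, 0.1250, 0.2656], E[r] = 0.0625, γ^t·E[r] = 0.043750, running G = 0.543750
t=2: π = [0.2227, 0.1914, 0.2148, 0.1250, 0.2461], E[r] = 0.0391, γ^t·E[r] = 0.019141, running G = 0.562891
t=3: π = [0.2393, 0.1807, 0.2104, 0.1250, 0.2446], E[r] = 0.0244, γ^t·E[r] = 0.008374, running G = 0.571265
t=4: π = [0.2347, 0.1848, 0.2118, 0.1250, 0.2437], E[r] = 0.0234, γ^t·E[r] = 0.005627, running G = 0.576892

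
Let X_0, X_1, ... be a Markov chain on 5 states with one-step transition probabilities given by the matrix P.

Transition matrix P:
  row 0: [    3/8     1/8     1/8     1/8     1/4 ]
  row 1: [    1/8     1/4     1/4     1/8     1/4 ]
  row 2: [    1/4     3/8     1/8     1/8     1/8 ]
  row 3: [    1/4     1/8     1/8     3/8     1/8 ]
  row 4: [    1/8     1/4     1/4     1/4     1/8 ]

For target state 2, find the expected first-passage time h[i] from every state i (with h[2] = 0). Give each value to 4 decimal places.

First-step conditioning: h[2] = 0; for i ≠ 2, h[i] = 1 + Σ_k P[i][k]·h[k].
  h[0] = 1 + 3/8·h[0] + 1/8·h[1] + 1/8·h[3] + 1/4·h[4]
  h[1] = 1 + 1/8·h[0] + 1/4·h[1] + 1/8·h[3] + 1/4·h[4]
  h[3] = 1 + 1/4·h[0] + 1/8·h[1] + 3/8·h[3] + 1/8·h[4]
  h[4] = 1 + 1/8·h[0] + 1/4·h[1] + 1/4·h[3] + 1/8·h[4]
Solving the 4×4 linear system over states ≠ 2 gives exactly h = [35/6, 5, 0, 131/22, 337/66] (h[2] = 0 is the target).

h = [5.8333, 5.0000, 0.0000, 5.9545, 5.1061]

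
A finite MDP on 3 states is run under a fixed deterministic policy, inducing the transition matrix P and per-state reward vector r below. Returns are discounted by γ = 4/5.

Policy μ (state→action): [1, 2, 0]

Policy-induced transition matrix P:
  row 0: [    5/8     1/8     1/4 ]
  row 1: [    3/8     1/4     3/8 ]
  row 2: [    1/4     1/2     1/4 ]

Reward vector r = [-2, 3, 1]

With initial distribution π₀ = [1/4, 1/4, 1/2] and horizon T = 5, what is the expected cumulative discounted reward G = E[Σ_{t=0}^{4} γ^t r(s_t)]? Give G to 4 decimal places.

G = 1.5312

t=0: π = [0.2500, 0.2500, 0.5000], E[r] = 0.7500, γ^t·E[r] = 0.750000, running G = 0.750000
t=1: π = [0.3750, 0.3438, 0.2813], E[r] = 0.5625, γ^t·E[r] = 0.450000, running G = 1.200000
t=2: π = [0.4336, 0.2734, 0.2930], E[r] = 0.2461, γ^t·E[r] = 0.157500, running G = 1.357500
t=3: π = [0.4468, 0.2690, 0.2842], E[r] = 0.1978, γ^t·E[r] = 0.101250, running G = 1.458750
t=4: π = [0.4512, 0.2652, 0.2836], E[r] = 0.1769, γ^t·E[r] = 0.072450, running G = 1.531200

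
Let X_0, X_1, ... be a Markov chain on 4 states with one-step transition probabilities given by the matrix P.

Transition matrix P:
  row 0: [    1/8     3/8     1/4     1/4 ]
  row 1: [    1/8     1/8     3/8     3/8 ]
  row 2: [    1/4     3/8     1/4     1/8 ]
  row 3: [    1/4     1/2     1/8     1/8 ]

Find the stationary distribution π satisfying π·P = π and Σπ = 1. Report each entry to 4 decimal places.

π = [0.1863, 0.3229, 0.2617, 0.2290]

Balance equations π_j = Σ_i π_i·P[i][j]:
  π_0 = 1/8·π_0 + 1/8·π_1 + 1/4·π_2 + 1/4·π_3
  π_1 = 3/8·π_0 + 1/8·π_1 + 3/8·π_2 + 1/2·π_3
  π_2 = 1/4·π_0 + 3/8·π_1 + 1/4·π_2 + 1/8·π_3
  normalize: π_0 + π_1 + π_2 + π_3 = 1
Solving the linear system gives exactly π = [131/703, 227/703, 184/703, 161/703].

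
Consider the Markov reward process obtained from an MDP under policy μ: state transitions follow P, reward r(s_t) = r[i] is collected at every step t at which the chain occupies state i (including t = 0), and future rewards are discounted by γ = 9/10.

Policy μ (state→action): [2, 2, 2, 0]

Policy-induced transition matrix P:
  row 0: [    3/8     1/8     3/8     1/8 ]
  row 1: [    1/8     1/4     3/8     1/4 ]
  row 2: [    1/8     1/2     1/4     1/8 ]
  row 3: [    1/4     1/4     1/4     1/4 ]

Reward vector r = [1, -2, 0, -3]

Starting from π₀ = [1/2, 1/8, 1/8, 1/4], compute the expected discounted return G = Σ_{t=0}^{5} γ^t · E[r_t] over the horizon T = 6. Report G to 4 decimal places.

t=0: π = [0.5000, 0.1250, 0.1250, 0.2500], E[r] = -0.5000, γ^t·E[r] = -0.500000, running G = -0.500000
t=1: π = [0.2813, 0.2188, 0.3281, 0.1719], E[r] = -0.6719, γ^t·E[r] = -0.604688, running G = -1.104688
t=2: π = [0.2168, 0.2969, 0.3125, 0.1738], E[r] = -0.8984, γ^t·E[r] = -0.727734, running G = -1.832422
t=3: π = [0.2009, 0.3010, 0.3142, 0.1838], E[r] = -0.9526, γ^t·E[r] = -0.694472, running G = -2.526894
t=4: π = [0.1982, 0.3034, 0.3127, 0.1856], E[r] = -0.9655, γ^t·E[r] = -0.633454, running G = -3.160349
t=5: π = [0.1978, 0.3034, 0.3127, 0.1861], E[r] = -0.9675, γ^t·E[r] = -0.571274, running G = -3.731622

G = -3.7316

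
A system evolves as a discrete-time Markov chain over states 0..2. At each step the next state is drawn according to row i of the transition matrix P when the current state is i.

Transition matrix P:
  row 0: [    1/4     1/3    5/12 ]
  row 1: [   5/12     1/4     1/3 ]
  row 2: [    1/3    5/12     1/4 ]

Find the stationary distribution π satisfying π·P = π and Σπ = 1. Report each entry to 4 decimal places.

Balance equations π_j = Σ_i π_i·P[i][j]:
  π_0 = 1/4·π_0 + 5/12·π_1 + 1/3·π_2
  π_1 = 1/3·π_0 + 1/4·π_1 + 5/12·π_2
  normalize: π_0 + π_1 + π_2 = 1
Solving the linear system gives exactly π = [1/3, 1/3, 1/3].

π = [0.3333, 0.3333, 0.3333]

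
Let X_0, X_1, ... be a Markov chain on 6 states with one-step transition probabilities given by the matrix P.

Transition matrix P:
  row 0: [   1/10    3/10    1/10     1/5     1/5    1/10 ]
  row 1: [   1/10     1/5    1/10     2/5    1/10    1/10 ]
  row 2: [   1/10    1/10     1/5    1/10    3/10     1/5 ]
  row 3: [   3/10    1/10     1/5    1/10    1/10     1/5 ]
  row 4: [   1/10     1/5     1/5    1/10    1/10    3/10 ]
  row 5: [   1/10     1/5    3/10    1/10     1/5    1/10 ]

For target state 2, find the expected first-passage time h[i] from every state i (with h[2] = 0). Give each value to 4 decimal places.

h = [6.1152, 6.0726, 0.0000, 5.5261, 5.4058, 4.9554]

First-step conditioning: h[2] = 0; for i ≠ 2, h[i] = 1 + Σ_k P[i][k]·h[k].
  h[0] = 1 + 1/10·h[0] + 3/10·h[1] + 1/5·h[3] + 1/5·h[4] + 1/10·h[5]
  h[1] = 1 + 1/10·h[0] + 1/5·h[1] + 2/5·h[3] + 1/10·h[4] + 1/10·h[5]
  h[3] = 1 + 3/10·h[0] + 1/10·h[1] + 1/10·h[3] + 1/10·h[4] + 1/5·h[5]
  h[4] = 1 + 1/10·h[0] + 1/5·h[1] + 1/10·h[3] + 1/10·h[4] + 3/10·h[5]
  h[5] = 1 + 1/10·h[0] + 1/5·h[1] + 1/10·h[3] + 1/5·h[4] + 1/10·h[5]
Solving the 5×5 linear system over states ≠ 2 gives exactly h = [45430/7429, 135340/22287, 0, 123160/22287, 40160/7429, 110440/22287] (h[2] = 0 is the target).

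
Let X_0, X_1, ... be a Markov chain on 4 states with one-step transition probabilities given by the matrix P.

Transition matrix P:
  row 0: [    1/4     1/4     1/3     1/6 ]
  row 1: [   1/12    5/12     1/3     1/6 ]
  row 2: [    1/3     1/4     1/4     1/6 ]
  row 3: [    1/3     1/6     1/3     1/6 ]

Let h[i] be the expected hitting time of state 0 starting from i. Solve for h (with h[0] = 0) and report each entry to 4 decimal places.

First-step conditioning: h[0] = 0; for i ≠ 0, h[i] = 1 + Σ_k P[i][k]·h[k].
  h[1] = 1 + 5/12·h[1] + 1/3·h[2] + 1/6·h[3]
  h[2] = 1 + 1/4·h[1] + 1/4·h[2] + 1/6·h[3]
  h[3] = 1 + 1/6·h[1] + 1/3·h[2] + 1/6·h[3]
Solving the 3×3 linear system over states ≠ 0 gives exactly h = [0, 104/21, 80/21, 26/7] (h[0] = 0 is the target).

h = [0.0000, 4.9524, 3.8095, 3.7143]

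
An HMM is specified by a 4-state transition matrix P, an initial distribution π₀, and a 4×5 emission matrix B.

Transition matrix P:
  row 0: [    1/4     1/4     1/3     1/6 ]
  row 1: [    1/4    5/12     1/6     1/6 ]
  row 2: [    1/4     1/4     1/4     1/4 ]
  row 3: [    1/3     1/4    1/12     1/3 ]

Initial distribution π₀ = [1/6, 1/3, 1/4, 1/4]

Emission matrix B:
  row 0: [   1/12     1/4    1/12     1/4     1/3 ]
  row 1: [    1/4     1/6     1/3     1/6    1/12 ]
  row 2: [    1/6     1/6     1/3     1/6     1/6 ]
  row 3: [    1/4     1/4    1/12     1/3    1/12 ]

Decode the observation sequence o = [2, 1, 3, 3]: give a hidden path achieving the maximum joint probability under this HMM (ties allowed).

t=0: δ = [1.389e-02, 1.111e-01, 8.333e-02, 2.083e-02]  (obs o_0=2)
t=1: δ = [6.944e-03, 7.716e-03, 3.472e-03, 5.208e-03]  ψ = [1, 1, 2, 2]  (obs o_1=1)
t=2: δ = [4.823e-04, 5.358e-04, 3.858e-04, 5.787e-04]  ψ = [1, 1, 0, 3]  (obs o_2=3)
t=3: δ = [4.823e-05, 3.721e-05, 2.679e-05, 6.430e-05]  ψ = [3, 1, 0, 3]  (obs o_3=3)
backtrack: best end state = 3; path = [2, 3, 3, 3]

path = [2, 3, 3, 3]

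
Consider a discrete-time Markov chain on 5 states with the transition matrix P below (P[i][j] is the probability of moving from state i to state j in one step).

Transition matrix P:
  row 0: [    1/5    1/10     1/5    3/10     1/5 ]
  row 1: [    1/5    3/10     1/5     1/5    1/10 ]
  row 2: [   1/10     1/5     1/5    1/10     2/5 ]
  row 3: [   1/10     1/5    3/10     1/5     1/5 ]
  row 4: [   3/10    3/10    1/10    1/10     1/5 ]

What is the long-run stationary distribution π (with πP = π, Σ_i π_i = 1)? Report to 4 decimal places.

π = [0.1843, 0.2258, 0.1961, 0.1772, 0.2166]

Balance equations π_j = Σ_i π_i·P[i][j]:
  π_0 = 1/5·π_0 + 1/5·π_1 + 1/10·π_2 + 1/10·π_3 + 3/10·π_4
  π_1 = 1/10·π_0 + 3/10·π_1 + 1/5·π_2 + 1/5·π_3 + 3/10·π_4
  π_2 = 1/5·π_0 + 1/5·π_1 + 1/5·π_2 + 3/10·π_3 + 1/10·π_4
  π_3 = 3/10·π_0 + 1/5·π_1 + 1/10·π_2 + 1/5·π_3 + 1/10·π_4
  normalize: π_0 + π_1 + π_2 + π_3 + π_4 = 1
Solving the linear system gives exactly π = [1747/9477, 2140/9477, 1858/9477, 1679/9477, 2053/9477].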